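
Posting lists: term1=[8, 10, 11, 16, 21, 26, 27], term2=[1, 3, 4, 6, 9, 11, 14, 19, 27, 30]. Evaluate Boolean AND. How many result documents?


Boolean AND: find intersection of posting lists
term1 docs: [8, 10, 11, 16, 21, 26, 27]
term2 docs: [1, 3, 4, 6, 9, 11, 14, 19, 27, 30]
Intersection: [11, 27]
|intersection| = 2

2


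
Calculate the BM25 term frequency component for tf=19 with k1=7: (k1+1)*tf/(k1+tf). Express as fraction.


BM25 TF component = (k1+1)*tf / (k1+tf)
k1 = 7, tf = 19
Numerator = (7+1)*19 = 152
Denominator = 7 + 19 = 26
= 152/26 = 76/13

76/13


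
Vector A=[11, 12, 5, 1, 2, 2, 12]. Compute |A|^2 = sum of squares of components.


|A|^2 = sum of squared components
A[0]^2 = 11^2 = 121
A[1]^2 = 12^2 = 144
A[2]^2 = 5^2 = 25
A[3]^2 = 1^2 = 1
A[4]^2 = 2^2 = 4
A[5]^2 = 2^2 = 4
A[6]^2 = 12^2 = 144
Sum = 121 + 144 + 25 + 1 + 4 + 4 + 144 = 443

443


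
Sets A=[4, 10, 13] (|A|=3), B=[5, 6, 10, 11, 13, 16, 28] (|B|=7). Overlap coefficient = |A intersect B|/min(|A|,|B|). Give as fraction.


A intersect B = [10, 13]
|A intersect B| = 2
min(|A|, |B|) = min(3, 7) = 3
Overlap = 2 / 3 = 2/3

2/3


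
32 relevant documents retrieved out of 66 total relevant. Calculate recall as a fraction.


Recall = retrieved_relevant / total_relevant
= 32 / 66
= 32 / (32 + 34)
= 16/33

16/33


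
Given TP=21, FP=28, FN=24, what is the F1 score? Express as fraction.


F1 = 2 * P * R / (P + R)
P = TP/(TP+FP) = 21/49 = 3/7
R = TP/(TP+FN) = 21/45 = 7/15
2 * P * R = 2 * 3/7 * 7/15 = 2/5
P + R = 3/7 + 7/15 = 94/105
F1 = 2/5 / 94/105 = 21/47

21/47


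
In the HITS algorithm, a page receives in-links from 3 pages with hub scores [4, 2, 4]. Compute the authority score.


Authority = sum of hub scores of in-linkers
In-link 1: hub score = 4
In-link 2: hub score = 2
In-link 3: hub score = 4
Authority = 4 + 2 + 4 = 10

10


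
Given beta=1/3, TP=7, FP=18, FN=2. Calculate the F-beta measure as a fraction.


P = TP/(TP+FP) = 7/25 = 7/25
R = TP/(TP+FN) = 7/9 = 7/9
beta^2 = 1/3^2 = 1/9
(1 + beta^2) = 10/9
Numerator = (1+beta^2)*P*R = 98/405
Denominator = beta^2*P + R = 7/225 + 7/9 = 182/225
F_beta = 35/117

35/117


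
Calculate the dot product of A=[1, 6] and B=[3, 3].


Dot product = sum of element-wise products
A[0]*B[0] = 1*3 = 3
A[1]*B[1] = 6*3 = 18
Sum = 3 + 18 = 21

21


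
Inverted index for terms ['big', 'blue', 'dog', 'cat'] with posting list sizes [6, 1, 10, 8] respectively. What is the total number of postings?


Summing posting list sizes:
'big': 6 postings
'blue': 1 postings
'dog': 10 postings
'cat': 8 postings
Total = 6 + 1 + 10 + 8 = 25

25


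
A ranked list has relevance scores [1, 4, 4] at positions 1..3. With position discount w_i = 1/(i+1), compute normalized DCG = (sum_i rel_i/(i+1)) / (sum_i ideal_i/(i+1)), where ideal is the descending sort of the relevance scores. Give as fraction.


Position discount weights w_i = 1/(i+1) for i=1..3:
Weights = [1/2, 1/3, 1/4]
Actual relevance: [1, 4, 4]
DCG = 1/2 + 4/3 + 4/4 = 17/6
Ideal relevance (sorted desc): [4, 4, 1]
Ideal DCG = 4/2 + 4/3 + 1/4 = 43/12
nDCG = DCG / ideal_DCG = 17/6 / 43/12 = 34/43

34/43


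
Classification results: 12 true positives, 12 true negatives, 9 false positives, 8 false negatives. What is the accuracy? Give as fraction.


Accuracy = (TP + TN) / (TP + TN + FP + FN)
TP + TN = 12 + 12 = 24
Total = 12 + 12 + 9 + 8 = 41
Accuracy = 24 / 41 = 24/41

24/41


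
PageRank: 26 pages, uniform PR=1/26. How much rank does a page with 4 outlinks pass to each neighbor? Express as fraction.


Initial PR = 1/26 = 1/26
Outlinks = 4
Contribution per link = PR / outlinks
= 1/26 / 4
= 1/104

1/104


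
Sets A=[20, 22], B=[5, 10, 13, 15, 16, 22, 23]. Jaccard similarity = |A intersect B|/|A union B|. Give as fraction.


A intersect B = [22]
|A intersect B| = 1
A union B = [5, 10, 13, 15, 16, 20, 22, 23]
|A union B| = 8
Jaccard = 1/8 = 1/8

1/8


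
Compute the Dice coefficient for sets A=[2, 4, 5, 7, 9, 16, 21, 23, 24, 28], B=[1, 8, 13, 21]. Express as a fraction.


A intersect B = [21]
|A intersect B| = 1
|A| = 10, |B| = 4
Dice = 2*1 / (10+4)
= 2 / 14 = 1/7

1/7


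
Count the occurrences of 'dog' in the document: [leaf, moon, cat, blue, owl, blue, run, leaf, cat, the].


Document has 10 words
Scanning for 'dog':
Term not found in document
Count = 0

0


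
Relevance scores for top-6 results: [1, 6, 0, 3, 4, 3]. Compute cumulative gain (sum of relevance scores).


Cumulative Gain = sum of relevance scores
Position 1: rel=1, running sum=1
Position 2: rel=6, running sum=7
Position 3: rel=0, running sum=7
Position 4: rel=3, running sum=10
Position 5: rel=4, running sum=14
Position 6: rel=3, running sum=17
CG = 17

17


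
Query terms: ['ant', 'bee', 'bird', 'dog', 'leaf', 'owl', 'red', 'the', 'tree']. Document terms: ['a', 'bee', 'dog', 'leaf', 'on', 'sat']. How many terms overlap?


Query terms: ['ant', 'bee', 'bird', 'dog', 'leaf', 'owl', 'red', 'the', 'tree']
Document terms: ['a', 'bee', 'dog', 'leaf', 'on', 'sat']
Common terms: ['bee', 'dog', 'leaf']
Overlap count = 3

3


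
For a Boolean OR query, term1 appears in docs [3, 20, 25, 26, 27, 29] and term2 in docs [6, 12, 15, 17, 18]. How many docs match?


Boolean OR: find union of posting lists
term1 docs: [3, 20, 25, 26, 27, 29]
term2 docs: [6, 12, 15, 17, 18]
Union: [3, 6, 12, 15, 17, 18, 20, 25, 26, 27, 29]
|union| = 11

11


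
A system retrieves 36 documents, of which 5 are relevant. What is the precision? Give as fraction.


Precision = relevant_retrieved / total_retrieved
= 5 / 36
= 5 / (5 + 31)
= 5/36

5/36


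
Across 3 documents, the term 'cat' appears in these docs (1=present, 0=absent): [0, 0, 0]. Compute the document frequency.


Checking each document for 'cat':
Doc 1: absent
Doc 2: absent
Doc 3: absent
df = sum of presences = 0 + 0 + 0 = 0

0


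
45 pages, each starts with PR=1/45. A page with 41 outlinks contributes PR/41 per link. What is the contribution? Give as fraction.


Initial PR = 1/45 = 1/45
Outlinks = 41
Contribution per link = PR / outlinks
= 1/45 / 41
= 1/1845

1/1845


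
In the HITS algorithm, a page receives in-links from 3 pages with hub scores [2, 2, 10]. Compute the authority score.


Authority = sum of hub scores of in-linkers
In-link 1: hub score = 2
In-link 2: hub score = 2
In-link 3: hub score = 10
Authority = 2 + 2 + 10 = 14

14


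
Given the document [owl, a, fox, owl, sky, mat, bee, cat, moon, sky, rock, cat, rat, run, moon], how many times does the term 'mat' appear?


Document has 15 words
Scanning for 'mat':
Found at positions: [5]
Count = 1

1


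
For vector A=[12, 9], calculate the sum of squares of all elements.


|A|^2 = sum of squared components
A[0]^2 = 12^2 = 144
A[1]^2 = 9^2 = 81
Sum = 144 + 81 = 225

225


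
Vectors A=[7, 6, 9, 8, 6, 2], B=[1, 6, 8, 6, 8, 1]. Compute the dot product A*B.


Dot product = sum of element-wise products
A[0]*B[0] = 7*1 = 7
A[1]*B[1] = 6*6 = 36
A[2]*B[2] = 9*8 = 72
A[3]*B[3] = 8*6 = 48
A[4]*B[4] = 6*8 = 48
A[5]*B[5] = 2*1 = 2
Sum = 7 + 36 + 72 + 48 + 48 + 2 = 213

213


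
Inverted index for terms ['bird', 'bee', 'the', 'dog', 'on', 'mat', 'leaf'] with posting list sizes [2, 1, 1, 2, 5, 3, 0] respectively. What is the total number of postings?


Summing posting list sizes:
'bird': 2 postings
'bee': 1 postings
'the': 1 postings
'dog': 2 postings
'on': 5 postings
'mat': 3 postings
'leaf': 0 postings
Total = 2 + 1 + 1 + 2 + 5 + 3 + 0 = 14

14


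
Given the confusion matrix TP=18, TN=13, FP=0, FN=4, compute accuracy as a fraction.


Accuracy = (TP + TN) / (TP + TN + FP + FN)
TP + TN = 18 + 13 = 31
Total = 18 + 13 + 0 + 4 = 35
Accuracy = 31 / 35 = 31/35

31/35


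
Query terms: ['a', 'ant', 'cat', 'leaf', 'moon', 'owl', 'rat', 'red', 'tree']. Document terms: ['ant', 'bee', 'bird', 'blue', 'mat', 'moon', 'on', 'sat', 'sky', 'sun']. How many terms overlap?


Query terms: ['a', 'ant', 'cat', 'leaf', 'moon', 'owl', 'rat', 'red', 'tree']
Document terms: ['ant', 'bee', 'bird', 'blue', 'mat', 'moon', 'on', 'sat', 'sky', 'sun']
Common terms: ['ant', 'moon']
Overlap count = 2

2


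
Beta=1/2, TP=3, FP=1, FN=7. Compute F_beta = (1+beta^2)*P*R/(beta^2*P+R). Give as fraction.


P = TP/(TP+FP) = 3/4 = 3/4
R = TP/(TP+FN) = 3/10 = 3/10
beta^2 = 1/2^2 = 1/4
(1 + beta^2) = 5/4
Numerator = (1+beta^2)*P*R = 9/32
Denominator = beta^2*P + R = 3/16 + 3/10 = 39/80
F_beta = 15/26

15/26


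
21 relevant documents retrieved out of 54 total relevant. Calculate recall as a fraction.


Recall = retrieved_relevant / total_relevant
= 21 / 54
= 21 / (21 + 33)
= 7/18

7/18


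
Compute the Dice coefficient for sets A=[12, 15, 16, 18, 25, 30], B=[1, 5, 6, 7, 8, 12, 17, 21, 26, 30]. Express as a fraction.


A intersect B = [12, 30]
|A intersect B| = 2
|A| = 6, |B| = 10
Dice = 2*2 / (6+10)
= 4 / 16 = 1/4

1/4


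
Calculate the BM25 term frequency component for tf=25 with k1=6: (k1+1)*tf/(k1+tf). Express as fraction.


BM25 TF component = (k1+1)*tf / (k1+tf)
k1 = 6, tf = 25
Numerator = (6+1)*25 = 175
Denominator = 6 + 25 = 31
= 175/31 = 175/31

175/31


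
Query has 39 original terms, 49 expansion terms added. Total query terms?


Original terms: 39
Expansion terms: 49
Total = 39 + 49 = 88

88


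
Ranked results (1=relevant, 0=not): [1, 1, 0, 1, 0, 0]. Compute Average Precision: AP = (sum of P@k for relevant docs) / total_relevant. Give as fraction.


Computing P@k for each relevant position:
Position 1: relevant, P@1 = 1/1 = 1
Position 2: relevant, P@2 = 2/2 = 1
Position 3: not relevant
Position 4: relevant, P@4 = 3/4 = 3/4
Position 5: not relevant
Position 6: not relevant
Sum of P@k = 1 + 1 + 3/4 = 11/4
AP = 11/4 / 3 = 11/12

11/12


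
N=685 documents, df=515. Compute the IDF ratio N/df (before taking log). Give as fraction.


IDF ratio = N / df
= 685 / 515
= 137/103

137/103


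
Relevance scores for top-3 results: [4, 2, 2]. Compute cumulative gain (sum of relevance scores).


Cumulative Gain = sum of relevance scores
Position 1: rel=4, running sum=4
Position 2: rel=2, running sum=6
Position 3: rel=2, running sum=8
CG = 8

8


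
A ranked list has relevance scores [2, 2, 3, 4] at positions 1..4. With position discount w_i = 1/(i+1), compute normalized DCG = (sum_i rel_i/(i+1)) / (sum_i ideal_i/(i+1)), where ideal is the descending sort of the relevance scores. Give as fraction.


Position discount weights w_i = 1/(i+1) for i=1..4:
Weights = [1/2, 1/3, 1/4, 1/5]
Actual relevance: [2, 2, 3, 4]
DCG = 2/2 + 2/3 + 3/4 + 4/5 = 193/60
Ideal relevance (sorted desc): [4, 3, 2, 2]
Ideal DCG = 4/2 + 3/3 + 2/4 + 2/5 = 39/10
nDCG = DCG / ideal_DCG = 193/60 / 39/10 = 193/234

193/234


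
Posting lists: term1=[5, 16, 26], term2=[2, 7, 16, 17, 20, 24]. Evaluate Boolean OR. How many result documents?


Boolean OR: find union of posting lists
term1 docs: [5, 16, 26]
term2 docs: [2, 7, 16, 17, 20, 24]
Union: [2, 5, 7, 16, 17, 20, 24, 26]
|union| = 8

8


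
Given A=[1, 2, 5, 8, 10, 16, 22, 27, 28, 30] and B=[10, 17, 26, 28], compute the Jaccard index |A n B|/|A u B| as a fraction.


A intersect B = [10, 28]
|A intersect B| = 2
A union B = [1, 2, 5, 8, 10, 16, 17, 22, 26, 27, 28, 30]
|A union B| = 12
Jaccard = 2/12 = 1/6

1/6


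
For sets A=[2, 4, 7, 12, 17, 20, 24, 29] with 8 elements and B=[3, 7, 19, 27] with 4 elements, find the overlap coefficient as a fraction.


A intersect B = [7]
|A intersect B| = 1
min(|A|, |B|) = min(8, 4) = 4
Overlap = 1 / 4 = 1/4

1/4


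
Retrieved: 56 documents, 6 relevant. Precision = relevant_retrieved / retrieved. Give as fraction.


Precision = relevant_retrieved / total_retrieved
= 6 / 56
= 6 / (6 + 50)
= 3/28

3/28


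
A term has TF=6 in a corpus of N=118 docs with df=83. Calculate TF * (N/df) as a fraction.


TF * (N/df)
= 6 * (118/83)
= 6 * 118/83
= 708/83

708/83


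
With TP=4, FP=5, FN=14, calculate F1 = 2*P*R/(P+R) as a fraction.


F1 = 2 * P * R / (P + R)
P = TP/(TP+FP) = 4/9 = 4/9
R = TP/(TP+FN) = 4/18 = 2/9
2 * P * R = 2 * 4/9 * 2/9 = 16/81
P + R = 4/9 + 2/9 = 2/3
F1 = 16/81 / 2/3 = 8/27

8/27


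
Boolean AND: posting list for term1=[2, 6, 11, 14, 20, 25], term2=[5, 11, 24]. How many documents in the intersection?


Boolean AND: find intersection of posting lists
term1 docs: [2, 6, 11, 14, 20, 25]
term2 docs: [5, 11, 24]
Intersection: [11]
|intersection| = 1

1


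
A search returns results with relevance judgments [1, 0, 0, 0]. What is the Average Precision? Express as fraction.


Computing P@k for each relevant position:
Position 1: relevant, P@1 = 1/1 = 1
Position 2: not relevant
Position 3: not relevant
Position 4: not relevant
Sum of P@k = 1 = 1
AP = 1 / 1 = 1

1


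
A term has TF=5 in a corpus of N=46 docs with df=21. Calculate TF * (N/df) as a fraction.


TF * (N/df)
= 5 * (46/21)
= 5 * 46/21
= 230/21

230/21


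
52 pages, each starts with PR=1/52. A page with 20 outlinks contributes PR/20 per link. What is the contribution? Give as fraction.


Initial PR = 1/52 = 1/52
Outlinks = 20
Contribution per link = PR / outlinks
= 1/52 / 20
= 1/1040

1/1040


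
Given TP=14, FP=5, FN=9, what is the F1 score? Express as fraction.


F1 = 2 * P * R / (P + R)
P = TP/(TP+FP) = 14/19 = 14/19
R = TP/(TP+FN) = 14/23 = 14/23
2 * P * R = 2 * 14/19 * 14/23 = 392/437
P + R = 14/19 + 14/23 = 588/437
F1 = 392/437 / 588/437 = 2/3

2/3


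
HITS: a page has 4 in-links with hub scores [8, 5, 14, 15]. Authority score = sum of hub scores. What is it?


Authority = sum of hub scores of in-linkers
In-link 1: hub score = 8
In-link 2: hub score = 5
In-link 3: hub score = 14
In-link 4: hub score = 15
Authority = 8 + 5 + 14 + 15 = 42

42


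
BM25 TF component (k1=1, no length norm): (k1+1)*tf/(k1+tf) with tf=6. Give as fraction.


BM25 TF component = (k1+1)*tf / (k1+tf)
k1 = 1, tf = 6
Numerator = (1+1)*6 = 12
Denominator = 1 + 6 = 7
= 12/7 = 12/7

12/7


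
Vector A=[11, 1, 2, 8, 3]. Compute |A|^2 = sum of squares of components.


|A|^2 = sum of squared components
A[0]^2 = 11^2 = 121
A[1]^2 = 1^2 = 1
A[2]^2 = 2^2 = 4
A[3]^2 = 8^2 = 64
A[4]^2 = 3^2 = 9
Sum = 121 + 1 + 4 + 64 + 9 = 199

199


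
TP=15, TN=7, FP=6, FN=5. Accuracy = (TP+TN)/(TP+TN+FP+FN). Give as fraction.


Accuracy = (TP + TN) / (TP + TN + FP + FN)
TP + TN = 15 + 7 = 22
Total = 15 + 7 + 6 + 5 = 33
Accuracy = 22 / 33 = 2/3

2/3


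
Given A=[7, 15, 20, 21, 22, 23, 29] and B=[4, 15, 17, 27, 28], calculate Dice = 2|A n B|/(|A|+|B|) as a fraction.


A intersect B = [15]
|A intersect B| = 1
|A| = 7, |B| = 5
Dice = 2*1 / (7+5)
= 2 / 12 = 1/6

1/6


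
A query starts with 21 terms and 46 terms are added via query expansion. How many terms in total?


Original terms: 21
Expansion terms: 46
Total = 21 + 46 = 67

67


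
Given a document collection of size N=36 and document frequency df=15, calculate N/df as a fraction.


IDF ratio = N / df
= 36 / 15
= 12/5

12/5


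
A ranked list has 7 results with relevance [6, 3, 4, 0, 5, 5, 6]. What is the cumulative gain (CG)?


Cumulative Gain = sum of relevance scores
Position 1: rel=6, running sum=6
Position 2: rel=3, running sum=9
Position 3: rel=4, running sum=13
Position 4: rel=0, running sum=13
Position 5: rel=5, running sum=18
Position 6: rel=5, running sum=23
Position 7: rel=6, running sum=29
CG = 29

29


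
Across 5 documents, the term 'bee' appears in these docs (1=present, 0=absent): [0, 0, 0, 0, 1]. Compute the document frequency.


Checking each document for 'bee':
Doc 1: absent
Doc 2: absent
Doc 3: absent
Doc 4: absent
Doc 5: present
df = sum of presences = 0 + 0 + 0 + 0 + 1 = 1

1


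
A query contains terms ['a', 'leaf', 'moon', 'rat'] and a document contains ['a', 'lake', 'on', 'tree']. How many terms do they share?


Query terms: ['a', 'leaf', 'moon', 'rat']
Document terms: ['a', 'lake', 'on', 'tree']
Common terms: ['a']
Overlap count = 1

1


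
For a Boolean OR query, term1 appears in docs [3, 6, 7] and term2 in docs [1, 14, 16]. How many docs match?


Boolean OR: find union of posting lists
term1 docs: [3, 6, 7]
term2 docs: [1, 14, 16]
Union: [1, 3, 6, 7, 14, 16]
|union| = 6

6


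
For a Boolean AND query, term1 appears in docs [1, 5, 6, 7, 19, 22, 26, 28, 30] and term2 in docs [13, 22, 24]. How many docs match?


Boolean AND: find intersection of posting lists
term1 docs: [1, 5, 6, 7, 19, 22, 26, 28, 30]
term2 docs: [13, 22, 24]
Intersection: [22]
|intersection| = 1

1


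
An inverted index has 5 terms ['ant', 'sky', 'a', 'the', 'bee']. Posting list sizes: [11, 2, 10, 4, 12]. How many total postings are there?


Summing posting list sizes:
'ant': 11 postings
'sky': 2 postings
'a': 10 postings
'the': 4 postings
'bee': 12 postings
Total = 11 + 2 + 10 + 4 + 12 = 39

39


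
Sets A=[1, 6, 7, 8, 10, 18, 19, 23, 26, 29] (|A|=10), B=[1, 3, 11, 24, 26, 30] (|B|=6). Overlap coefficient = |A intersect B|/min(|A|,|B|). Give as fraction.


A intersect B = [1, 26]
|A intersect B| = 2
min(|A|, |B|) = min(10, 6) = 6
Overlap = 2 / 6 = 1/3

1/3


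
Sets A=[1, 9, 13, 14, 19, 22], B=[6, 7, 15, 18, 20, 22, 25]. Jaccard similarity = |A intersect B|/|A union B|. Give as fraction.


A intersect B = [22]
|A intersect B| = 1
A union B = [1, 6, 7, 9, 13, 14, 15, 18, 19, 20, 22, 25]
|A union B| = 12
Jaccard = 1/12 = 1/12

1/12


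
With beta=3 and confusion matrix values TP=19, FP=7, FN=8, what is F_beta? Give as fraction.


P = TP/(TP+FP) = 19/26 = 19/26
R = TP/(TP+FN) = 19/27 = 19/27
beta^2 = 3^2 = 9
(1 + beta^2) = 10
Numerator = (1+beta^2)*P*R = 1805/351
Denominator = beta^2*P + R = 171/26 + 19/27 = 5111/702
F_beta = 190/269

190/269


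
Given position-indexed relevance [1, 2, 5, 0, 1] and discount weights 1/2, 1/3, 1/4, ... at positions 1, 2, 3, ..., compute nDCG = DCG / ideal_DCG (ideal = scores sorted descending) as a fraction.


Position discount weights w_i = 1/(i+1) for i=1..5:
Weights = [1/2, 1/3, 1/4, 1/5, 1/6]
Actual relevance: [1, 2, 5, 0, 1]
DCG = 1/2 + 2/3 + 5/4 + 0/5 + 1/6 = 31/12
Ideal relevance (sorted desc): [5, 2, 1, 1, 0]
Ideal DCG = 5/2 + 2/3 + 1/4 + 1/5 + 0/6 = 217/60
nDCG = DCG / ideal_DCG = 31/12 / 217/60 = 5/7

5/7


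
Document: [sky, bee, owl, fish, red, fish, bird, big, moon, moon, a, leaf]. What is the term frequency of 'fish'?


Document has 12 words
Scanning for 'fish':
Found at positions: [3, 5]
Count = 2

2


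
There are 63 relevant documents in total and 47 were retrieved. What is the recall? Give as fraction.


Recall = retrieved_relevant / total_relevant
= 47 / 63
= 47 / (47 + 16)
= 47/63

47/63


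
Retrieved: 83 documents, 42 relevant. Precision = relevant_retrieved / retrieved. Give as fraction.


Precision = relevant_retrieved / total_retrieved
= 42 / 83
= 42 / (42 + 41)
= 42/83

42/83


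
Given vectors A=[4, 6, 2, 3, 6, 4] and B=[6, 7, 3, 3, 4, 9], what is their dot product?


Dot product = sum of element-wise products
A[0]*B[0] = 4*6 = 24
A[1]*B[1] = 6*7 = 42
A[2]*B[2] = 2*3 = 6
A[3]*B[3] = 3*3 = 9
A[4]*B[4] = 6*4 = 24
A[5]*B[5] = 4*9 = 36
Sum = 24 + 42 + 6 + 9 + 24 + 36 = 141

141


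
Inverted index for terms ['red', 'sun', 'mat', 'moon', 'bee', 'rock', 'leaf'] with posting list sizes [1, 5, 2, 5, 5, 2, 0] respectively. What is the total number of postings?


Summing posting list sizes:
'red': 1 postings
'sun': 5 postings
'mat': 2 postings
'moon': 5 postings
'bee': 5 postings
'rock': 2 postings
'leaf': 0 postings
Total = 1 + 5 + 2 + 5 + 5 + 2 + 0 = 20

20


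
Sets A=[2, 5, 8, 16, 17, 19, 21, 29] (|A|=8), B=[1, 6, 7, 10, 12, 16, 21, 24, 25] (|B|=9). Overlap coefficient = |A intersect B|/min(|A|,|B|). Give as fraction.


A intersect B = [16, 21]
|A intersect B| = 2
min(|A|, |B|) = min(8, 9) = 8
Overlap = 2 / 8 = 1/4

1/4


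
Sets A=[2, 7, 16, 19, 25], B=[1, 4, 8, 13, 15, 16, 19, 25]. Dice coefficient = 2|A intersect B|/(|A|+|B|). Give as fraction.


A intersect B = [16, 19, 25]
|A intersect B| = 3
|A| = 5, |B| = 8
Dice = 2*3 / (5+8)
= 6 / 13 = 6/13

6/13


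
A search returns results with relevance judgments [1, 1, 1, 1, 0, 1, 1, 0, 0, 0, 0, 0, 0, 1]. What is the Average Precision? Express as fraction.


Computing P@k for each relevant position:
Position 1: relevant, P@1 = 1/1 = 1
Position 2: relevant, P@2 = 2/2 = 1
Position 3: relevant, P@3 = 3/3 = 1
Position 4: relevant, P@4 = 4/4 = 1
Position 5: not relevant
Position 6: relevant, P@6 = 5/6 = 5/6
Position 7: relevant, P@7 = 6/7 = 6/7
Position 8: not relevant
Position 9: not relevant
Position 10: not relevant
Position 11: not relevant
Position 12: not relevant
Position 13: not relevant
Position 14: relevant, P@14 = 7/14 = 1/2
Sum of P@k = 1 + 1 + 1 + 1 + 5/6 + 6/7 + 1/2 = 130/21
AP = 130/21 / 7 = 130/147

130/147


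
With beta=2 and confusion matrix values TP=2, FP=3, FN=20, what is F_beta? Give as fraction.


P = TP/(TP+FP) = 2/5 = 2/5
R = TP/(TP+FN) = 2/22 = 1/11
beta^2 = 2^2 = 4
(1 + beta^2) = 5
Numerator = (1+beta^2)*P*R = 2/11
Denominator = beta^2*P + R = 8/5 + 1/11 = 93/55
F_beta = 10/93

10/93


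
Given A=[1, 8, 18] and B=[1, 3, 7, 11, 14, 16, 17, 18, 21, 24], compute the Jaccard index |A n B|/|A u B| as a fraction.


A intersect B = [1, 18]
|A intersect B| = 2
A union B = [1, 3, 7, 8, 11, 14, 16, 17, 18, 21, 24]
|A union B| = 11
Jaccard = 2/11 = 2/11

2/11


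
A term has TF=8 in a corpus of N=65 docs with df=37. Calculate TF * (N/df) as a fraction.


TF * (N/df)
= 8 * (65/37)
= 8 * 65/37
= 520/37

520/37


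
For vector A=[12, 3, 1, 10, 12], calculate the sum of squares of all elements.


|A|^2 = sum of squared components
A[0]^2 = 12^2 = 144
A[1]^2 = 3^2 = 9
A[2]^2 = 1^2 = 1
A[3]^2 = 10^2 = 100
A[4]^2 = 12^2 = 144
Sum = 144 + 9 + 1 + 100 + 144 = 398

398


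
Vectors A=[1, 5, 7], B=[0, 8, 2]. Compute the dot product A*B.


Dot product = sum of element-wise products
A[0]*B[0] = 1*0 = 0
A[1]*B[1] = 5*8 = 40
A[2]*B[2] = 7*2 = 14
Sum = 0 + 40 + 14 = 54

54


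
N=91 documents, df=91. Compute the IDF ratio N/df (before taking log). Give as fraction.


IDF ratio = N / df
= 91 / 91
= 1

1


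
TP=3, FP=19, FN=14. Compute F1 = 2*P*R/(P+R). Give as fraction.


F1 = 2 * P * R / (P + R)
P = TP/(TP+FP) = 3/22 = 3/22
R = TP/(TP+FN) = 3/17 = 3/17
2 * P * R = 2 * 3/22 * 3/17 = 9/187
P + R = 3/22 + 3/17 = 117/374
F1 = 9/187 / 117/374 = 2/13

2/13


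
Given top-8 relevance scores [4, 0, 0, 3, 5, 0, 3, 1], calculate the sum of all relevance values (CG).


Cumulative Gain = sum of relevance scores
Position 1: rel=4, running sum=4
Position 2: rel=0, running sum=4
Position 3: rel=0, running sum=4
Position 4: rel=3, running sum=7
Position 5: rel=5, running sum=12
Position 6: rel=0, running sum=12
Position 7: rel=3, running sum=15
Position 8: rel=1, running sum=16
CG = 16

16


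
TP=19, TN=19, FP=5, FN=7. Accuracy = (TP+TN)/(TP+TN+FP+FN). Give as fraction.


Accuracy = (TP + TN) / (TP + TN + FP + FN)
TP + TN = 19 + 19 = 38
Total = 19 + 19 + 5 + 7 = 50
Accuracy = 38 / 50 = 19/25

19/25


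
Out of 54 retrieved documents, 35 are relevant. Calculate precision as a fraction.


Precision = relevant_retrieved / total_retrieved
= 35 / 54
= 35 / (35 + 19)
= 35/54

35/54


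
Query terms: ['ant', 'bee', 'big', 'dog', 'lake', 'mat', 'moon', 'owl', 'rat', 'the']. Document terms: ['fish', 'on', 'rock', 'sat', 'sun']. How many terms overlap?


Query terms: ['ant', 'bee', 'big', 'dog', 'lake', 'mat', 'moon', 'owl', 'rat', 'the']
Document terms: ['fish', 'on', 'rock', 'sat', 'sun']
Common terms: []
Overlap count = 0

0


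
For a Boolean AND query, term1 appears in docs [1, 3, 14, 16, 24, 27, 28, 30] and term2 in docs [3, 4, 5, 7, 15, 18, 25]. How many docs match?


Boolean AND: find intersection of posting lists
term1 docs: [1, 3, 14, 16, 24, 27, 28, 30]
term2 docs: [3, 4, 5, 7, 15, 18, 25]
Intersection: [3]
|intersection| = 1

1


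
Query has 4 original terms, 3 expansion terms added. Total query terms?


Original terms: 4
Expansion terms: 3
Total = 4 + 3 = 7

7


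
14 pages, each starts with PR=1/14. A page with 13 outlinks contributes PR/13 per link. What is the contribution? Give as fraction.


Initial PR = 1/14 = 1/14
Outlinks = 13
Contribution per link = PR / outlinks
= 1/14 / 13
= 1/182

1/182


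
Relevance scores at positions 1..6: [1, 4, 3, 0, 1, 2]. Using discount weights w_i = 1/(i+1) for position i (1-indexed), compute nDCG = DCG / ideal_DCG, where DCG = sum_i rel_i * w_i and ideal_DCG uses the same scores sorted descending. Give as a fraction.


Position discount weights w_i = 1/(i+1) for i=1..6:
Weights = [1/2, 1/3, 1/4, 1/5, 1/6, 1/7]
Actual relevance: [1, 4, 3, 0, 1, 2]
DCG = 1/2 + 4/3 + 3/4 + 0/5 + 1/6 + 2/7 = 85/28
Ideal relevance (sorted desc): [4, 3, 2, 1, 1, 0]
Ideal DCG = 4/2 + 3/3 + 2/4 + 1/5 + 1/6 + 0/7 = 58/15
nDCG = DCG / ideal_DCG = 85/28 / 58/15 = 1275/1624

1275/1624


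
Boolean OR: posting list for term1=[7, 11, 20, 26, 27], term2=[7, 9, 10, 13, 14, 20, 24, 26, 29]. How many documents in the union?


Boolean OR: find union of posting lists
term1 docs: [7, 11, 20, 26, 27]
term2 docs: [7, 9, 10, 13, 14, 20, 24, 26, 29]
Union: [7, 9, 10, 11, 13, 14, 20, 24, 26, 27, 29]
|union| = 11

11


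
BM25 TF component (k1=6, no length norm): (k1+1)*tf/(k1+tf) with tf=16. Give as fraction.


BM25 TF component = (k1+1)*tf / (k1+tf)
k1 = 6, tf = 16
Numerator = (6+1)*16 = 112
Denominator = 6 + 16 = 22
= 112/22 = 56/11

56/11


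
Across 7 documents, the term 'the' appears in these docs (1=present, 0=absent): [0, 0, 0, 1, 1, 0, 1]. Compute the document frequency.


Checking each document for 'the':
Doc 1: absent
Doc 2: absent
Doc 3: absent
Doc 4: present
Doc 5: present
Doc 6: absent
Doc 7: present
df = sum of presences = 0 + 0 + 0 + 1 + 1 + 0 + 1 = 3

3


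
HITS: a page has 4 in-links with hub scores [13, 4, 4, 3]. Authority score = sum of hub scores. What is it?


Authority = sum of hub scores of in-linkers
In-link 1: hub score = 13
In-link 2: hub score = 4
In-link 3: hub score = 4
In-link 4: hub score = 3
Authority = 13 + 4 + 4 + 3 = 24

24


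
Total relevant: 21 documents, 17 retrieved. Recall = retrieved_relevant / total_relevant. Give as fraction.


Recall = retrieved_relevant / total_relevant
= 17 / 21
= 17 / (17 + 4)
= 17/21

17/21


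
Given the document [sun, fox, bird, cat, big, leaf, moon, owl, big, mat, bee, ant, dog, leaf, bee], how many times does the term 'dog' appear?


Document has 15 words
Scanning for 'dog':
Found at positions: [12]
Count = 1

1


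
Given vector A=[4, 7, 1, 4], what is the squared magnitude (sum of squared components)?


|A|^2 = sum of squared components
A[0]^2 = 4^2 = 16
A[1]^2 = 7^2 = 49
A[2]^2 = 1^2 = 1
A[3]^2 = 4^2 = 16
Sum = 16 + 49 + 1 + 16 = 82

82


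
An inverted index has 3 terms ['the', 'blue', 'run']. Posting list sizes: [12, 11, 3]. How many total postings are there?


Summing posting list sizes:
'the': 12 postings
'blue': 11 postings
'run': 3 postings
Total = 12 + 11 + 3 = 26

26


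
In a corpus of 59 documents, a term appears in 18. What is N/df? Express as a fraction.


IDF ratio = N / df
= 59 / 18
= 59/18

59/18


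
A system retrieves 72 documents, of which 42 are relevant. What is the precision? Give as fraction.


Precision = relevant_retrieved / total_retrieved
= 42 / 72
= 42 / (42 + 30)
= 7/12

7/12


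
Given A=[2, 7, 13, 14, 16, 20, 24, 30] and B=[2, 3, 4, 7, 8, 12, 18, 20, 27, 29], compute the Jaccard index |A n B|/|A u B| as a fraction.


A intersect B = [2, 7, 20]
|A intersect B| = 3
A union B = [2, 3, 4, 7, 8, 12, 13, 14, 16, 18, 20, 24, 27, 29, 30]
|A union B| = 15
Jaccard = 3/15 = 1/5

1/5


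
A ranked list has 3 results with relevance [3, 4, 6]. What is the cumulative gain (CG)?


Cumulative Gain = sum of relevance scores
Position 1: rel=3, running sum=3
Position 2: rel=4, running sum=7
Position 3: rel=6, running sum=13
CG = 13

13


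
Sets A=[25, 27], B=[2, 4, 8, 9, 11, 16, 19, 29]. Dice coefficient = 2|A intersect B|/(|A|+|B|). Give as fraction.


A intersect B = []
|A intersect B| = 0
|A| = 2, |B| = 8
Dice = 2*0 / (2+8)
= 0 / 10 = 0

0


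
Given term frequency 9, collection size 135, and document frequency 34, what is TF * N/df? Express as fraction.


TF * (N/df)
= 9 * (135/34)
= 9 * 135/34
= 1215/34

1215/34


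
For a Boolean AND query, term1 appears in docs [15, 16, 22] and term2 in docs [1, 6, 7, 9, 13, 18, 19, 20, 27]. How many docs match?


Boolean AND: find intersection of posting lists
term1 docs: [15, 16, 22]
term2 docs: [1, 6, 7, 9, 13, 18, 19, 20, 27]
Intersection: []
|intersection| = 0

0


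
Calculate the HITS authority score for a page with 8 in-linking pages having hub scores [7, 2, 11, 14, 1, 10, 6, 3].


Authority = sum of hub scores of in-linkers
In-link 1: hub score = 7
In-link 2: hub score = 2
In-link 3: hub score = 11
In-link 4: hub score = 14
In-link 5: hub score = 1
In-link 6: hub score = 10
In-link 7: hub score = 6
In-link 8: hub score = 3
Authority = 7 + 2 + 11 + 14 + 1 + 10 + 6 + 3 = 54

54


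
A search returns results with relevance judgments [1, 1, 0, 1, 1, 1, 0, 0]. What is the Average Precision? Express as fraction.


Computing P@k for each relevant position:
Position 1: relevant, P@1 = 1/1 = 1
Position 2: relevant, P@2 = 2/2 = 1
Position 3: not relevant
Position 4: relevant, P@4 = 3/4 = 3/4
Position 5: relevant, P@5 = 4/5 = 4/5
Position 6: relevant, P@6 = 5/6 = 5/6
Position 7: not relevant
Position 8: not relevant
Sum of P@k = 1 + 1 + 3/4 + 4/5 + 5/6 = 263/60
AP = 263/60 / 5 = 263/300

263/300


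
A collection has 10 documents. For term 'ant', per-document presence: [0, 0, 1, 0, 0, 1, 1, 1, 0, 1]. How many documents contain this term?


Checking each document for 'ant':
Doc 1: absent
Doc 2: absent
Doc 3: present
Doc 4: absent
Doc 5: absent
Doc 6: present
Doc 7: present
Doc 8: present
Doc 9: absent
Doc 10: present
df = sum of presences = 0 + 0 + 1 + 0 + 0 + 1 + 1 + 1 + 0 + 1 = 5

5


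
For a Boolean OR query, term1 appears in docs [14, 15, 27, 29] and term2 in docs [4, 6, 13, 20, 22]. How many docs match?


Boolean OR: find union of posting lists
term1 docs: [14, 15, 27, 29]
term2 docs: [4, 6, 13, 20, 22]
Union: [4, 6, 13, 14, 15, 20, 22, 27, 29]
|union| = 9

9


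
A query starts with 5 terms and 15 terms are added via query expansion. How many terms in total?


Original terms: 5
Expansion terms: 15
Total = 5 + 15 = 20

20


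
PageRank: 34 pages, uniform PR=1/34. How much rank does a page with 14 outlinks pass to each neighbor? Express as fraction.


Initial PR = 1/34 = 1/34
Outlinks = 14
Contribution per link = PR / outlinks
= 1/34 / 14
= 1/476

1/476


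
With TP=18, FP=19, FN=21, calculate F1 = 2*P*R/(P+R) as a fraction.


F1 = 2 * P * R / (P + R)
P = TP/(TP+FP) = 18/37 = 18/37
R = TP/(TP+FN) = 18/39 = 6/13
2 * P * R = 2 * 18/37 * 6/13 = 216/481
P + R = 18/37 + 6/13 = 456/481
F1 = 216/481 / 456/481 = 9/19

9/19


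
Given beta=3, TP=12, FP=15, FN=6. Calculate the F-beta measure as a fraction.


P = TP/(TP+FP) = 12/27 = 4/9
R = TP/(TP+FN) = 12/18 = 2/3
beta^2 = 3^2 = 9
(1 + beta^2) = 10
Numerator = (1+beta^2)*P*R = 80/27
Denominator = beta^2*P + R = 4 + 2/3 = 14/3
F_beta = 40/63

40/63


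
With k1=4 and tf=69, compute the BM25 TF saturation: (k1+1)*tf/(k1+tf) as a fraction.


BM25 TF component = (k1+1)*tf / (k1+tf)
k1 = 4, tf = 69
Numerator = (4+1)*69 = 345
Denominator = 4 + 69 = 73
= 345/73 = 345/73

345/73


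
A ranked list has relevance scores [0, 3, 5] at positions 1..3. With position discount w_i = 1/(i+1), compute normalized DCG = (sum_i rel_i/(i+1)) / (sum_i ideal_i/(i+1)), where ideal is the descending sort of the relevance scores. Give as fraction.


Position discount weights w_i = 1/(i+1) for i=1..3:
Weights = [1/2, 1/3, 1/4]
Actual relevance: [0, 3, 5]
DCG = 0/2 + 3/3 + 5/4 = 9/4
Ideal relevance (sorted desc): [5, 3, 0]
Ideal DCG = 5/2 + 3/3 + 0/4 = 7/2
nDCG = DCG / ideal_DCG = 9/4 / 7/2 = 9/14

9/14


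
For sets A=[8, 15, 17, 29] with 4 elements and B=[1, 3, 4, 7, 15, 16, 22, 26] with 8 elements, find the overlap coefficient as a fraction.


A intersect B = [15]
|A intersect B| = 1
min(|A|, |B|) = min(4, 8) = 4
Overlap = 1 / 4 = 1/4

1/4


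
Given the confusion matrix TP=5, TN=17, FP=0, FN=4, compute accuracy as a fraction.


Accuracy = (TP + TN) / (TP + TN + FP + FN)
TP + TN = 5 + 17 = 22
Total = 5 + 17 + 0 + 4 = 26
Accuracy = 22 / 26 = 11/13

11/13


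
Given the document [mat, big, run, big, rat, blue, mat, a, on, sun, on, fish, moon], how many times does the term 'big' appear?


Document has 13 words
Scanning for 'big':
Found at positions: [1, 3]
Count = 2

2


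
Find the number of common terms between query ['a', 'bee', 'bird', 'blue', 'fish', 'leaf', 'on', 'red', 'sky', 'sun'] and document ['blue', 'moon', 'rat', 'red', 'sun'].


Query terms: ['a', 'bee', 'bird', 'blue', 'fish', 'leaf', 'on', 'red', 'sky', 'sun']
Document terms: ['blue', 'moon', 'rat', 'red', 'sun']
Common terms: ['blue', 'red', 'sun']
Overlap count = 3

3


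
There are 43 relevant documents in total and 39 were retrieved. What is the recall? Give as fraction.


Recall = retrieved_relevant / total_relevant
= 39 / 43
= 39 / (39 + 4)
= 39/43

39/43


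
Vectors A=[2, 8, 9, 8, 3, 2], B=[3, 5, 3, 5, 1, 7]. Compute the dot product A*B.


Dot product = sum of element-wise products
A[0]*B[0] = 2*3 = 6
A[1]*B[1] = 8*5 = 40
A[2]*B[2] = 9*3 = 27
A[3]*B[3] = 8*5 = 40
A[4]*B[4] = 3*1 = 3
A[5]*B[5] = 2*7 = 14
Sum = 6 + 40 + 27 + 40 + 3 + 14 = 130

130


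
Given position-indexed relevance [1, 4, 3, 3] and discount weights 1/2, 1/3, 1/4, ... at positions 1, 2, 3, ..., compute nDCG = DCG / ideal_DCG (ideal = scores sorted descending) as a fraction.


Position discount weights w_i = 1/(i+1) for i=1..4:
Weights = [1/2, 1/3, 1/4, 1/5]
Actual relevance: [1, 4, 3, 3]
DCG = 1/2 + 4/3 + 3/4 + 3/5 = 191/60
Ideal relevance (sorted desc): [4, 3, 3, 1]
Ideal DCG = 4/2 + 3/3 + 3/4 + 1/5 = 79/20
nDCG = DCG / ideal_DCG = 191/60 / 79/20 = 191/237

191/237


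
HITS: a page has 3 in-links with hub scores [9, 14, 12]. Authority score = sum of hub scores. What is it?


Authority = sum of hub scores of in-linkers
In-link 1: hub score = 9
In-link 2: hub score = 14
In-link 3: hub score = 12
Authority = 9 + 14 + 12 = 35

35


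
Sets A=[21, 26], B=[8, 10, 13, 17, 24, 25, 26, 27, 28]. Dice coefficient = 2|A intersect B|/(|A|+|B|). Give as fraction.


A intersect B = [26]
|A intersect B| = 1
|A| = 2, |B| = 9
Dice = 2*1 / (2+9)
= 2 / 11 = 2/11

2/11


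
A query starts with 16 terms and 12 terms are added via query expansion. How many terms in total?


Original terms: 16
Expansion terms: 12
Total = 16 + 12 = 28

28


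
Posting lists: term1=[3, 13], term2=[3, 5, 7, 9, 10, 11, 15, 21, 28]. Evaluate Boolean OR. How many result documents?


Boolean OR: find union of posting lists
term1 docs: [3, 13]
term2 docs: [3, 5, 7, 9, 10, 11, 15, 21, 28]
Union: [3, 5, 7, 9, 10, 11, 13, 15, 21, 28]
|union| = 10

10


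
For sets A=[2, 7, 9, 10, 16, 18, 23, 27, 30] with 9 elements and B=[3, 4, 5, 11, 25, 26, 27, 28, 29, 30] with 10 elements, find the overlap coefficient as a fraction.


A intersect B = [27, 30]
|A intersect B| = 2
min(|A|, |B|) = min(9, 10) = 9
Overlap = 2 / 9 = 2/9

2/9


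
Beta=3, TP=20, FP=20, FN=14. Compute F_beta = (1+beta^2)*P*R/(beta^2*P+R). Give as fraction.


P = TP/(TP+FP) = 20/40 = 1/2
R = TP/(TP+FN) = 20/34 = 10/17
beta^2 = 3^2 = 9
(1 + beta^2) = 10
Numerator = (1+beta^2)*P*R = 50/17
Denominator = beta^2*P + R = 9/2 + 10/17 = 173/34
F_beta = 100/173

100/173


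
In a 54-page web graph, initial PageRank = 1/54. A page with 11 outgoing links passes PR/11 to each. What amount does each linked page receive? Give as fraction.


Initial PR = 1/54 = 1/54
Outlinks = 11
Contribution per link = PR / outlinks
= 1/54 / 11
= 1/594

1/594


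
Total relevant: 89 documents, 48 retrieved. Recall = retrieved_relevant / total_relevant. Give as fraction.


Recall = retrieved_relevant / total_relevant
= 48 / 89
= 48 / (48 + 41)
= 48/89

48/89


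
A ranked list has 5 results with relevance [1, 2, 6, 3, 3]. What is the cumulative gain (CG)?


Cumulative Gain = sum of relevance scores
Position 1: rel=1, running sum=1
Position 2: rel=2, running sum=3
Position 3: rel=6, running sum=9
Position 4: rel=3, running sum=12
Position 5: rel=3, running sum=15
CG = 15

15


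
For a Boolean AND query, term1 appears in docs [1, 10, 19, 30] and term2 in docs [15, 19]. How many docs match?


Boolean AND: find intersection of posting lists
term1 docs: [1, 10, 19, 30]
term2 docs: [15, 19]
Intersection: [19]
|intersection| = 1

1


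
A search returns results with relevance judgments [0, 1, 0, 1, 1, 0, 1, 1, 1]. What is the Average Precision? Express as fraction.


Computing P@k for each relevant position:
Position 1: not relevant
Position 2: relevant, P@2 = 1/2 = 1/2
Position 3: not relevant
Position 4: relevant, P@4 = 2/4 = 1/2
Position 5: relevant, P@5 = 3/5 = 3/5
Position 6: not relevant
Position 7: relevant, P@7 = 4/7 = 4/7
Position 8: relevant, P@8 = 5/8 = 5/8
Position 9: relevant, P@9 = 6/9 = 2/3
Sum of P@k = 1/2 + 1/2 + 3/5 + 4/7 + 5/8 + 2/3 = 2909/840
AP = 2909/840 / 6 = 2909/5040

2909/5040


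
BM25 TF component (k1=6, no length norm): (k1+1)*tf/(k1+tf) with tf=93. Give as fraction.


BM25 TF component = (k1+1)*tf / (k1+tf)
k1 = 6, tf = 93
Numerator = (6+1)*93 = 651
Denominator = 6 + 93 = 99
= 651/99 = 217/33

217/33


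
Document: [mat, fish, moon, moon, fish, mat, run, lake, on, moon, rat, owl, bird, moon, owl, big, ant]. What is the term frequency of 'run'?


Document has 17 words
Scanning for 'run':
Found at positions: [6]
Count = 1

1


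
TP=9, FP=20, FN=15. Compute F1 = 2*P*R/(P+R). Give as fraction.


F1 = 2 * P * R / (P + R)
P = TP/(TP+FP) = 9/29 = 9/29
R = TP/(TP+FN) = 9/24 = 3/8
2 * P * R = 2 * 9/29 * 3/8 = 27/116
P + R = 9/29 + 3/8 = 159/232
F1 = 27/116 / 159/232 = 18/53

18/53


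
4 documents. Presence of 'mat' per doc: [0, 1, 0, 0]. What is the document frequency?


Checking each document for 'mat':
Doc 1: absent
Doc 2: present
Doc 3: absent
Doc 4: absent
df = sum of presences = 0 + 1 + 0 + 0 = 1

1


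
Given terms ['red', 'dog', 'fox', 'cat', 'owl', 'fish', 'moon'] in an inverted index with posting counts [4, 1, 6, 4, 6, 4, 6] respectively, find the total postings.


Summing posting list sizes:
'red': 4 postings
'dog': 1 postings
'fox': 6 postings
'cat': 4 postings
'owl': 6 postings
'fish': 4 postings
'moon': 6 postings
Total = 4 + 1 + 6 + 4 + 6 + 4 + 6 = 31

31


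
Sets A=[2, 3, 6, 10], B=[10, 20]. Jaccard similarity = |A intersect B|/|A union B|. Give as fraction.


A intersect B = [10]
|A intersect B| = 1
A union B = [2, 3, 6, 10, 20]
|A union B| = 5
Jaccard = 1/5 = 1/5

1/5


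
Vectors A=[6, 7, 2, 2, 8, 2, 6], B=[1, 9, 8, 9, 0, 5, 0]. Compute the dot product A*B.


Dot product = sum of element-wise products
A[0]*B[0] = 6*1 = 6
A[1]*B[1] = 7*9 = 63
A[2]*B[2] = 2*8 = 16
A[3]*B[3] = 2*9 = 18
A[4]*B[4] = 8*0 = 0
A[5]*B[5] = 2*5 = 10
A[6]*B[6] = 6*0 = 0
Sum = 6 + 63 + 16 + 18 + 0 + 10 + 0 = 113

113


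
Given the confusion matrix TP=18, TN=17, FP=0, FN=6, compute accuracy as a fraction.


Accuracy = (TP + TN) / (TP + TN + FP + FN)
TP + TN = 18 + 17 = 35
Total = 18 + 17 + 0 + 6 = 41
Accuracy = 35 / 41 = 35/41

35/41


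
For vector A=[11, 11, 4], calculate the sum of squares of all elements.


|A|^2 = sum of squared components
A[0]^2 = 11^2 = 121
A[1]^2 = 11^2 = 121
A[2]^2 = 4^2 = 16
Sum = 121 + 121 + 16 = 258

258


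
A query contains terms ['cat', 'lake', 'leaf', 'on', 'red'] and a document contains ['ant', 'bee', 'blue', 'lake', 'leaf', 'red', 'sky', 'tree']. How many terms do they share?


Query terms: ['cat', 'lake', 'leaf', 'on', 'red']
Document terms: ['ant', 'bee', 'blue', 'lake', 'leaf', 'red', 'sky', 'tree']
Common terms: ['lake', 'leaf', 'red']
Overlap count = 3

3
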